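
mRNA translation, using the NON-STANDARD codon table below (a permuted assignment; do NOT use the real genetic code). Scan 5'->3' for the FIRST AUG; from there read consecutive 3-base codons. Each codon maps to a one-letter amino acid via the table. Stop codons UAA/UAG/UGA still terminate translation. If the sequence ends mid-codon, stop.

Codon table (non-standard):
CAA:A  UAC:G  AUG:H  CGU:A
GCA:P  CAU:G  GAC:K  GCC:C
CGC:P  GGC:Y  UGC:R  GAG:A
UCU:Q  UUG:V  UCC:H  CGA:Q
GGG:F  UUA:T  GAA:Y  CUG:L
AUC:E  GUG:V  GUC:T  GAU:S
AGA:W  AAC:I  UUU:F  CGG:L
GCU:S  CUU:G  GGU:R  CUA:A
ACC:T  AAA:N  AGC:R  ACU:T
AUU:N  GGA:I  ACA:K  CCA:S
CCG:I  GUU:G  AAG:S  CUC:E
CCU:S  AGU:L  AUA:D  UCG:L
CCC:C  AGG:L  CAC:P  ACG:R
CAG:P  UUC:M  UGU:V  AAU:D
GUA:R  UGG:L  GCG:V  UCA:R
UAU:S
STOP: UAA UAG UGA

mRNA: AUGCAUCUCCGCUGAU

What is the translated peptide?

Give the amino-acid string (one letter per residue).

Answer: HGEP

Derivation:
start AUG at pos 0
pos 0: AUG -> H; peptide=H
pos 3: CAU -> G; peptide=HG
pos 6: CUC -> E; peptide=HGE
pos 9: CGC -> P; peptide=HGEP
pos 12: UGA -> STOP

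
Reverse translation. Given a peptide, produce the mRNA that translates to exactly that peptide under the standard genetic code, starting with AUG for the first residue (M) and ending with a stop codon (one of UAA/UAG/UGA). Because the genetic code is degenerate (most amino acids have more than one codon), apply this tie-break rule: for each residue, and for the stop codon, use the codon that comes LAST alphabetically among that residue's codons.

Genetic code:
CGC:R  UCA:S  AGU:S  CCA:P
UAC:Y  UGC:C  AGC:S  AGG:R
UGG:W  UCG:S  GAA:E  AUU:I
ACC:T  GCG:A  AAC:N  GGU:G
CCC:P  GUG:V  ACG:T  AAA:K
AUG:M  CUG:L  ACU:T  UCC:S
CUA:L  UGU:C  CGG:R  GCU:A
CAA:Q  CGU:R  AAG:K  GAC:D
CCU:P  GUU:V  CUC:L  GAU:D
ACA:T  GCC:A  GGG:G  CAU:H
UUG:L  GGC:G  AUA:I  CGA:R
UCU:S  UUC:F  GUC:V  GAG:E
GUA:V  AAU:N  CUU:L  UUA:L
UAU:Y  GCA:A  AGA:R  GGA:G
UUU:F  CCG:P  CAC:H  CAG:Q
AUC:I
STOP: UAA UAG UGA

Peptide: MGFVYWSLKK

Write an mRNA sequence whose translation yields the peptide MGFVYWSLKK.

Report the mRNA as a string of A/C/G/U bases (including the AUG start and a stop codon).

residue 1: M -> AUG (start codon)
residue 2: G codons sorted = GGA,GGC,GGG,GGU -> pick last = GGU
residue 3: F codons sorted = UUC,UUU -> pick last = UUU
residue 4: V codons sorted = GUA,GUC,GUG,GUU -> pick last = GUU
residue 5: Y codons sorted = UAC,UAU -> pick last = UAU
residue 6: W -> UGG (only codon)
residue 7: S codons sorted = AGC,AGU,UCA,UCC,UCG,UCU -> pick last = UCU
residue 8: L codons sorted = CUA,CUC,CUG,CUU,UUA,UUG -> pick last = UUG
residue 9: K codons sorted = AAA,AAG -> pick last = AAG
residue 10: K codons sorted = AAA,AAG -> pick last = AAG
terminator: stop codons sorted = UAA,UAG,UGA -> pick last = UGA

Answer: mRNA: AUGGGUUUUGUUUAUUGGUCUUUGAAGAAGUGA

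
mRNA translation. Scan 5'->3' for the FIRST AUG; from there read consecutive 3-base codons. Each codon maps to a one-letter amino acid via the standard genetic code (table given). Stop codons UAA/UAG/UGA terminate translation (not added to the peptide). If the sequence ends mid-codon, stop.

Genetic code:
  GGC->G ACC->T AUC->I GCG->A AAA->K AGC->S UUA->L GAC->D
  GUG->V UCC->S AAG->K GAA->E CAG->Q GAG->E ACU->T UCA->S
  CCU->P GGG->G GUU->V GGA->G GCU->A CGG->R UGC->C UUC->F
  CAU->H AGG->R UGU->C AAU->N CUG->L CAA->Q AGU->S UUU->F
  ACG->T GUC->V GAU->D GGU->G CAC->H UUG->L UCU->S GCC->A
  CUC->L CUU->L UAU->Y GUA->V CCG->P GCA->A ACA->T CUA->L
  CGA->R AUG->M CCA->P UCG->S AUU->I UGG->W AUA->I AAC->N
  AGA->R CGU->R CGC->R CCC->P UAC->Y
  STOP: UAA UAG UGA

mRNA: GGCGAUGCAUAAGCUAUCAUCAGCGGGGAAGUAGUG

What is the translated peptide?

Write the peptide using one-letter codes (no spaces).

start AUG at pos 4
pos 4: AUG -> M; peptide=M
pos 7: CAU -> H; peptide=MH
pos 10: AAG -> K; peptide=MHK
pos 13: CUA -> L; peptide=MHKL
pos 16: UCA -> S; peptide=MHKLS
pos 19: UCA -> S; peptide=MHKLSS
pos 22: GCG -> A; peptide=MHKLSSA
pos 25: GGG -> G; peptide=MHKLSSAG
pos 28: AAG -> K; peptide=MHKLSSAGK
pos 31: UAG -> STOP

Answer: MHKLSSAGK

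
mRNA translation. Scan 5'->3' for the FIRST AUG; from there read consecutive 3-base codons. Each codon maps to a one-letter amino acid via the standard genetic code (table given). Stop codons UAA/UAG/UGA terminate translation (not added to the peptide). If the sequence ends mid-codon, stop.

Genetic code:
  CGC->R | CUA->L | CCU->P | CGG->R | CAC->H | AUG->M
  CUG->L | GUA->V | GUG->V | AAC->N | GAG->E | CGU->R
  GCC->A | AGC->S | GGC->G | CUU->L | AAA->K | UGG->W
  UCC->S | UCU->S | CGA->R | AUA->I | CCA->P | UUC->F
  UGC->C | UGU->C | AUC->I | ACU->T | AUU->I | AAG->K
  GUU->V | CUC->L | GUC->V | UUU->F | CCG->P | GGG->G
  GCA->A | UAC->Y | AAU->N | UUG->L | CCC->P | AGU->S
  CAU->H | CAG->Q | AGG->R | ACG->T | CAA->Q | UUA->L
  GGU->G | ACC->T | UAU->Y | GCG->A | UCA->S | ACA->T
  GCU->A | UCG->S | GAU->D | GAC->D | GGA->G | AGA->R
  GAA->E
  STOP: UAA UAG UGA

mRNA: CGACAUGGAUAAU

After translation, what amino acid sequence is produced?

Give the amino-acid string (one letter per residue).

start AUG at pos 4
pos 4: AUG -> M; peptide=M
pos 7: GAU -> D; peptide=MD
pos 10: AAU -> N; peptide=MDN
pos 13: only 0 nt remain (<3), stop (end of mRNA)

Answer: MDN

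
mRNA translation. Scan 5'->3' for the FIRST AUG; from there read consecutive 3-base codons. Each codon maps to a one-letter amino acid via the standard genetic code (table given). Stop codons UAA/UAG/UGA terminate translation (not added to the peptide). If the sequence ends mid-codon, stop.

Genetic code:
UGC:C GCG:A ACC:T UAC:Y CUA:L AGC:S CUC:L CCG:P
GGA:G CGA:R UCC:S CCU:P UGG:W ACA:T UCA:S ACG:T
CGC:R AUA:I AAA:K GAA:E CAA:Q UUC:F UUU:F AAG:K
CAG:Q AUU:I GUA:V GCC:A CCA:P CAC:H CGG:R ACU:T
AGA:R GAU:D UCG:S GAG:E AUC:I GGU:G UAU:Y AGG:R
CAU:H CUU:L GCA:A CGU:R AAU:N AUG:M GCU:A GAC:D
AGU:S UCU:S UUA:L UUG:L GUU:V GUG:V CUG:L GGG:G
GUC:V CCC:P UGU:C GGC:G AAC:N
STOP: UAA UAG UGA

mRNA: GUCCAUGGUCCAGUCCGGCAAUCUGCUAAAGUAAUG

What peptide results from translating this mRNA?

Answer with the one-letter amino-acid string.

Answer: MVQSGNLLK

Derivation:
start AUG at pos 4
pos 4: AUG -> M; peptide=M
pos 7: GUC -> V; peptide=MV
pos 10: CAG -> Q; peptide=MVQ
pos 13: UCC -> S; peptide=MVQS
pos 16: GGC -> G; peptide=MVQSG
pos 19: AAU -> N; peptide=MVQSGN
pos 22: CUG -> L; peptide=MVQSGNL
pos 25: CUA -> L; peptide=MVQSGNLL
pos 28: AAG -> K; peptide=MVQSGNLLK
pos 31: UAA -> STOP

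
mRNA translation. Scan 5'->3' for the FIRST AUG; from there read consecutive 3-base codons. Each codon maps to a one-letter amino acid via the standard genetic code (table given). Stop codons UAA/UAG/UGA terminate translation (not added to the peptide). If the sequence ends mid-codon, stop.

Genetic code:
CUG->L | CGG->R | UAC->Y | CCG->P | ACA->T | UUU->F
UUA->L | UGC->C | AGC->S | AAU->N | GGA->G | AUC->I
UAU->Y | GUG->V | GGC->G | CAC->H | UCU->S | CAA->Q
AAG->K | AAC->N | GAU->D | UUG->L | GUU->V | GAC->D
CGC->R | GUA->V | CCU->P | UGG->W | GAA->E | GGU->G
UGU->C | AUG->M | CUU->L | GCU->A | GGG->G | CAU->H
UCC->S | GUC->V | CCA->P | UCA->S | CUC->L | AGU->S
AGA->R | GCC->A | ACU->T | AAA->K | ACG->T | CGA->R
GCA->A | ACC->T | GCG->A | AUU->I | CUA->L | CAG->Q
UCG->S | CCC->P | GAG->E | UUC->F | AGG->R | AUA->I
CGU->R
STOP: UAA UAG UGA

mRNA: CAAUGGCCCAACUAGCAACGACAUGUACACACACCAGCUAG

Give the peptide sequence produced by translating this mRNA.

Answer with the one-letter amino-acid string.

Answer: MAQLATTCTHTS

Derivation:
start AUG at pos 2
pos 2: AUG -> M; peptide=M
pos 5: GCC -> A; peptide=MA
pos 8: CAA -> Q; peptide=MAQ
pos 11: CUA -> L; peptide=MAQL
pos 14: GCA -> A; peptide=MAQLA
pos 17: ACG -> T; peptide=MAQLAT
pos 20: ACA -> T; peptide=MAQLATT
pos 23: UGU -> C; peptide=MAQLATTC
pos 26: ACA -> T; peptide=MAQLATTCT
pos 29: CAC -> H; peptide=MAQLATTCTH
pos 32: ACC -> T; peptide=MAQLATTCTHT
pos 35: AGC -> S; peptide=MAQLATTCTHTS
pos 38: UAG -> STOP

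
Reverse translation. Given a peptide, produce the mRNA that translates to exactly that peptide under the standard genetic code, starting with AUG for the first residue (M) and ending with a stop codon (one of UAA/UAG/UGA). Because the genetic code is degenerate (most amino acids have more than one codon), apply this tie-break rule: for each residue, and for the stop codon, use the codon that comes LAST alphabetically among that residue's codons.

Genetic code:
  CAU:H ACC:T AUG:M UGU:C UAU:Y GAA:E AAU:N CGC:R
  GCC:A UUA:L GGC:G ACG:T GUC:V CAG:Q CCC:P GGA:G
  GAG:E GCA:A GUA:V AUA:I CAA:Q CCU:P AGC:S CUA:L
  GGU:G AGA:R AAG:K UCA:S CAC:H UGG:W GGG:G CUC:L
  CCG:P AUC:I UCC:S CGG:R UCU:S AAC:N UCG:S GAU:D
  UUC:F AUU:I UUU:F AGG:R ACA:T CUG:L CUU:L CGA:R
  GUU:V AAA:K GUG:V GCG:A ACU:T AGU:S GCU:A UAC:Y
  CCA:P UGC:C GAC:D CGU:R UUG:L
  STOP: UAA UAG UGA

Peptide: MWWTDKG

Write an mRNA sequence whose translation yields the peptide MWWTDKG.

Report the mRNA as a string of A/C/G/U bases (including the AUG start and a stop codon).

residue 1: M -> AUG (start codon)
residue 2: W -> UGG (only codon)
residue 3: W -> UGG (only codon)
residue 4: T codons sorted = ACA,ACC,ACG,ACU -> pick last = ACU
residue 5: D codons sorted = GAC,GAU -> pick last = GAU
residue 6: K codons sorted = AAA,AAG -> pick last = AAG
residue 7: G codons sorted = GGA,GGC,GGG,GGU -> pick last = GGU
terminator: stop codons sorted = UAA,UAG,UGA -> pick last = UGA

Answer: mRNA: AUGUGGUGGACUGAUAAGGGUUGA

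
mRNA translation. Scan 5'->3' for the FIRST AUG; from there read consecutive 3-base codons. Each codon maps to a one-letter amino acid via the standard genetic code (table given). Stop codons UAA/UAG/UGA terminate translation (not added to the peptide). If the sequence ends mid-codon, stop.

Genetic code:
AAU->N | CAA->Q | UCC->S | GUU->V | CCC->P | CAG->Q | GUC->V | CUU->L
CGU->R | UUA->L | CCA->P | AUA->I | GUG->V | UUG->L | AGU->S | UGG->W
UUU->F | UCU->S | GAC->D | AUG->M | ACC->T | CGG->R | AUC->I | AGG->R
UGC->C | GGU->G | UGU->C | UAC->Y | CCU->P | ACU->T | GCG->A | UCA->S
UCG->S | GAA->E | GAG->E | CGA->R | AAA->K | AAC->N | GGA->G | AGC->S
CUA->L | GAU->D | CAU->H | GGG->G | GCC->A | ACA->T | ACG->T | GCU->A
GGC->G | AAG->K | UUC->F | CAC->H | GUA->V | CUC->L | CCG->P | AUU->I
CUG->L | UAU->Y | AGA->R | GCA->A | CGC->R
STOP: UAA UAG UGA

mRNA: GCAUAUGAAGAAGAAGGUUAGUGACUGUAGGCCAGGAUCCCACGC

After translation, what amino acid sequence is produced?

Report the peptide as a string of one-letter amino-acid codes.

Answer: MKKKVSDCRPGSH

Derivation:
start AUG at pos 4
pos 4: AUG -> M; peptide=M
pos 7: AAG -> K; peptide=MK
pos 10: AAG -> K; peptide=MKK
pos 13: AAG -> K; peptide=MKKK
pos 16: GUU -> V; peptide=MKKKV
pos 19: AGU -> S; peptide=MKKKVS
pos 22: GAC -> D; peptide=MKKKVSD
pos 25: UGU -> C; peptide=MKKKVSDC
pos 28: AGG -> R; peptide=MKKKVSDCR
pos 31: CCA -> P; peptide=MKKKVSDCRP
pos 34: GGA -> G; peptide=MKKKVSDCRPG
pos 37: UCC -> S; peptide=MKKKVSDCRPGS
pos 40: CAC -> H; peptide=MKKKVSDCRPGSH
pos 43: only 2 nt remain (<3), stop (end of mRNA)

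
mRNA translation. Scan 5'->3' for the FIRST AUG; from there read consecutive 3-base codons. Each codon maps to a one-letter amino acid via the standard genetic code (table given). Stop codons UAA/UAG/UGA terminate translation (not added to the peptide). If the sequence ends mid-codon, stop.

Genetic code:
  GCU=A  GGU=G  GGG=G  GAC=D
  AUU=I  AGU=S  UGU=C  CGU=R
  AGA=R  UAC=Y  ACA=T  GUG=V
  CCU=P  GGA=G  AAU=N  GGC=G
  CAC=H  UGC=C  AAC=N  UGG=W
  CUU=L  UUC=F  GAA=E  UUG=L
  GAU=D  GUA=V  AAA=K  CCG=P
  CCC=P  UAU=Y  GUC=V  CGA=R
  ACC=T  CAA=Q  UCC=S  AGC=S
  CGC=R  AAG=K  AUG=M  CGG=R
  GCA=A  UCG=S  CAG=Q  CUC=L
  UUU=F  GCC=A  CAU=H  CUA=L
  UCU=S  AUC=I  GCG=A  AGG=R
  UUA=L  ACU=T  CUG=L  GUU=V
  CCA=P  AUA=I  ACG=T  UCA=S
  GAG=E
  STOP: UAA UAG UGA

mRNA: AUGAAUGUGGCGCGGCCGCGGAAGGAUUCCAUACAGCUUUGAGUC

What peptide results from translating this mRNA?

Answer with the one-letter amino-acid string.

Answer: MNVARPRKDSIQL

Derivation:
start AUG at pos 0
pos 0: AUG -> M; peptide=M
pos 3: AAU -> N; peptide=MN
pos 6: GUG -> V; peptide=MNV
pos 9: GCG -> A; peptide=MNVA
pos 12: CGG -> R; peptide=MNVAR
pos 15: CCG -> P; peptide=MNVARP
pos 18: CGG -> R; peptide=MNVARPR
pos 21: AAG -> K; peptide=MNVARPRK
pos 24: GAU -> D; peptide=MNVARPRKD
pos 27: UCC -> S; peptide=MNVARPRKDS
pos 30: AUA -> I; peptide=MNVARPRKDSI
pos 33: CAG -> Q; peptide=MNVARPRKDSIQ
pos 36: CUU -> L; peptide=MNVARPRKDSIQL
pos 39: UGA -> STOP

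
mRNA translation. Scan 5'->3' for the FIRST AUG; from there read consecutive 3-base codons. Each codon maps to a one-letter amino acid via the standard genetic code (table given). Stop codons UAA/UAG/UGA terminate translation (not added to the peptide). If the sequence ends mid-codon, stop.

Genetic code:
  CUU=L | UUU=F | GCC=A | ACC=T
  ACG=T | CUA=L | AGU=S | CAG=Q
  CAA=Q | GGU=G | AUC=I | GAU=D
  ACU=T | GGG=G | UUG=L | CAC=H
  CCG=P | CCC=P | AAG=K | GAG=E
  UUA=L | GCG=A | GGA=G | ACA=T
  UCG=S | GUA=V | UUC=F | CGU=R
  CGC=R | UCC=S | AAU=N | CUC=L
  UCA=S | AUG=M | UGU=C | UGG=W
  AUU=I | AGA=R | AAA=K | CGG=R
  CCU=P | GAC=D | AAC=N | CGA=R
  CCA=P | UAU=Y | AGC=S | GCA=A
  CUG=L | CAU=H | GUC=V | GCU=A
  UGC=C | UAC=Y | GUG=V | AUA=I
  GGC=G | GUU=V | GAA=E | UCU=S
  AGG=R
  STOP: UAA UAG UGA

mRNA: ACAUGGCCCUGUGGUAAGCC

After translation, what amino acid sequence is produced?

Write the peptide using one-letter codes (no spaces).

Answer: MALW

Derivation:
start AUG at pos 2
pos 2: AUG -> M; peptide=M
pos 5: GCC -> A; peptide=MA
pos 8: CUG -> L; peptide=MAL
pos 11: UGG -> W; peptide=MALW
pos 14: UAA -> STOP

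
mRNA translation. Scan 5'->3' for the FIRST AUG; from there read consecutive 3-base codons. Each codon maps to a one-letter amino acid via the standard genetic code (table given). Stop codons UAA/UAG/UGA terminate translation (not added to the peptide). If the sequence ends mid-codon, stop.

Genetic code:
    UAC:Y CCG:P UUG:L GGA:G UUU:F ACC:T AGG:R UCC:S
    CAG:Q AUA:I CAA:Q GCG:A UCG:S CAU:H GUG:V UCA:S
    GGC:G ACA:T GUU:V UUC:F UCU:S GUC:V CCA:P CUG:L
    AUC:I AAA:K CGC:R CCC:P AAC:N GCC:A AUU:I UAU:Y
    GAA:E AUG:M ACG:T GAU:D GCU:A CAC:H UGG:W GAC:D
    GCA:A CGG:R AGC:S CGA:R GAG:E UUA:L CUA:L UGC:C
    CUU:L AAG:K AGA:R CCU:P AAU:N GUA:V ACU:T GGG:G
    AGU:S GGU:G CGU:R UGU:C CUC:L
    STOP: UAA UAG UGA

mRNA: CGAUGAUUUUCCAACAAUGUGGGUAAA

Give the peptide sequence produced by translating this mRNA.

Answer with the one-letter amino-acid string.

Answer: MIFQQCG

Derivation:
start AUG at pos 2
pos 2: AUG -> M; peptide=M
pos 5: AUU -> I; peptide=MI
pos 8: UUC -> F; peptide=MIF
pos 11: CAA -> Q; peptide=MIFQ
pos 14: CAA -> Q; peptide=MIFQQ
pos 17: UGU -> C; peptide=MIFQQC
pos 20: GGG -> G; peptide=MIFQQCG
pos 23: UAA -> STOP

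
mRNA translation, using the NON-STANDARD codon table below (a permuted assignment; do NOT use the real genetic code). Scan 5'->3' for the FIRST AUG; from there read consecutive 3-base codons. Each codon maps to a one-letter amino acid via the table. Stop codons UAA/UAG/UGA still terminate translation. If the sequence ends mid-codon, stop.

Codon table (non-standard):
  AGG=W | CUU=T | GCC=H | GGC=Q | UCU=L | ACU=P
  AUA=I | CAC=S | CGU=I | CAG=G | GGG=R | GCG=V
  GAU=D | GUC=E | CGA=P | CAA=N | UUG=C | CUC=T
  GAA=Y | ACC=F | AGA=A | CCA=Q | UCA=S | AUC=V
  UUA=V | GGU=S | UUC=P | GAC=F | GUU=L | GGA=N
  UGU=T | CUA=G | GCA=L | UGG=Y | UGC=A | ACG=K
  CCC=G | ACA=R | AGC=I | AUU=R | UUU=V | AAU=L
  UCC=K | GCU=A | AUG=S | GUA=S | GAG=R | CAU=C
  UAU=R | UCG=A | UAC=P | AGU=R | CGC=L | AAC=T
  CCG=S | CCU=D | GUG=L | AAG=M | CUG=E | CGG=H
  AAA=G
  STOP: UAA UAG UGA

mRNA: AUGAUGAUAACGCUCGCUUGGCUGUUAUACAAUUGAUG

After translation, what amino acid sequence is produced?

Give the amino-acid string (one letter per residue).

Answer: SSIKTAYEVPL

Derivation:
start AUG at pos 0
pos 0: AUG -> S; peptide=S
pos 3: AUG -> S; peptide=SS
pos 6: AUA -> I; peptide=SSI
pos 9: ACG -> K; peptide=SSIK
pos 12: CUC -> T; peptide=SSIKT
pos 15: GCU -> A; peptide=SSIKTA
pos 18: UGG -> Y; peptide=SSIKTAY
pos 21: CUG -> E; peptide=SSIKTAYE
pos 24: UUA -> V; peptide=SSIKTAYEV
pos 27: UAC -> P; peptide=SSIKTAYEVP
pos 30: AAU -> L; peptide=SSIKTAYEVPL
pos 33: UGA -> STOP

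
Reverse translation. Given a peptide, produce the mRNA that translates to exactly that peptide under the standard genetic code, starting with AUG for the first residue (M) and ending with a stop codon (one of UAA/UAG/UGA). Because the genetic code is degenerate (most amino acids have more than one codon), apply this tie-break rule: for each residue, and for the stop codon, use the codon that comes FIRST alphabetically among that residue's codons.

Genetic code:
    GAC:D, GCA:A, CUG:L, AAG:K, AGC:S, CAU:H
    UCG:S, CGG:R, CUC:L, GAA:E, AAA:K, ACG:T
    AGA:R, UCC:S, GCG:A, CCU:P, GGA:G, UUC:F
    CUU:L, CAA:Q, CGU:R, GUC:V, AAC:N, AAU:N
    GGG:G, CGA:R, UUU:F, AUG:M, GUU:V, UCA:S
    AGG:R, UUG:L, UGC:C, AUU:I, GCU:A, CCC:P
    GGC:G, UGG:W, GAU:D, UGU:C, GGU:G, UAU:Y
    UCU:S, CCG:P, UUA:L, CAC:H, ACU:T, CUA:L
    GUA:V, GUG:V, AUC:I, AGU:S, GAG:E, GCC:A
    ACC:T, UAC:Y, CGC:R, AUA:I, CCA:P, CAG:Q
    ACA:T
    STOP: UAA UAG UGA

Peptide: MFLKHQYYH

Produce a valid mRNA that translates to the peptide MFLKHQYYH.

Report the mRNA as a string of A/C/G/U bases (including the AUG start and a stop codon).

residue 1: M -> AUG (start codon)
residue 2: F codons sorted = UUC,UUU -> pick first = UUC
residue 3: L codons sorted = CUA,CUC,CUG,CUU,UUA,UUG -> pick first = CUA
residue 4: K codons sorted = AAA,AAG -> pick first = AAA
residue 5: H codons sorted = CAC,CAU -> pick first = CAC
residue 6: Q codons sorted = CAA,CAG -> pick first = CAA
residue 7: Y codons sorted = UAC,UAU -> pick first = UAC
residue 8: Y codons sorted = UAC,UAU -> pick first = UAC
residue 9: H codons sorted = CAC,CAU -> pick first = CAC
terminator: stop codons sorted = UAA,UAG,UGA -> pick first = UAA

Answer: mRNA: AUGUUCCUAAAACACCAAUACUACCACUAA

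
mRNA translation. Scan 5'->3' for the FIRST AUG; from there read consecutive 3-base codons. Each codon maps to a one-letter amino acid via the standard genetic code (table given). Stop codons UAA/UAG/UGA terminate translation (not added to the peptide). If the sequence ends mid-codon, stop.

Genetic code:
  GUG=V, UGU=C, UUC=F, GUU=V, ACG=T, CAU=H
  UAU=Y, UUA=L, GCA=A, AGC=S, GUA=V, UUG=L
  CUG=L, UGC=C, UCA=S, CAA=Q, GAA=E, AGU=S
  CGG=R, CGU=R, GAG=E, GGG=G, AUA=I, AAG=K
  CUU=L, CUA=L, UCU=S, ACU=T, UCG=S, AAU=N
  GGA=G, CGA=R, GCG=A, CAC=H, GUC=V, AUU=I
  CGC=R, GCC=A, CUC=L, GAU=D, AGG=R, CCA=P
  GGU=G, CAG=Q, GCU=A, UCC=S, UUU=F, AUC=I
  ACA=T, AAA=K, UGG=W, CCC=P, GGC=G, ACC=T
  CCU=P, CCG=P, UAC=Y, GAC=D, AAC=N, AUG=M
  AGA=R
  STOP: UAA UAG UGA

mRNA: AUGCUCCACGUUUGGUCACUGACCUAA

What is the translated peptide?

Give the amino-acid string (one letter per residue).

start AUG at pos 0
pos 0: AUG -> M; peptide=M
pos 3: CUC -> L; peptide=ML
pos 6: CAC -> H; peptide=MLH
pos 9: GUU -> V; peptide=MLHV
pos 12: UGG -> W; peptide=MLHVW
pos 15: UCA -> S; peptide=MLHVWS
pos 18: CUG -> L; peptide=MLHVWSL
pos 21: ACC -> T; peptide=MLHVWSLT
pos 24: UAA -> STOP

Answer: MLHVWSLT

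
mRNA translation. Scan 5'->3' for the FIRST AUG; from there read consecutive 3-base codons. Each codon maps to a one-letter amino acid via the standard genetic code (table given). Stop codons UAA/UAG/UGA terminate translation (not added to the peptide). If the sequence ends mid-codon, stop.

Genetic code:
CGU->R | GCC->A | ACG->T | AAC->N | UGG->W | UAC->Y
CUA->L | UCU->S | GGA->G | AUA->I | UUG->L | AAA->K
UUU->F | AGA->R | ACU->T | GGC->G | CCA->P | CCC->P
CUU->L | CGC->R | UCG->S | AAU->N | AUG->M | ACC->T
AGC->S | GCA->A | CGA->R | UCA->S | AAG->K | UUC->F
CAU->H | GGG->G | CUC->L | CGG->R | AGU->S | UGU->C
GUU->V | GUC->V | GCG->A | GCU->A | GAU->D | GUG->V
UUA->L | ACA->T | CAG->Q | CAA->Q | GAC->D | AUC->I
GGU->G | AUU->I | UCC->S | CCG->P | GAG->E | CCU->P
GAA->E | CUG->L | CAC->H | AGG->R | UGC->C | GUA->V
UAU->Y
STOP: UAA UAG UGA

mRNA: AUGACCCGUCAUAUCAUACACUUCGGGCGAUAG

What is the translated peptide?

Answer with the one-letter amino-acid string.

start AUG at pos 0
pos 0: AUG -> M; peptide=M
pos 3: ACC -> T; peptide=MT
pos 6: CGU -> R; peptide=MTR
pos 9: CAU -> H; peptide=MTRH
pos 12: AUC -> I; peptide=MTRHI
pos 15: AUA -> I; peptide=MTRHII
pos 18: CAC -> H; peptide=MTRHIIH
pos 21: UUC -> F; peptide=MTRHIIHF
pos 24: GGG -> G; peptide=MTRHIIHFG
pos 27: CGA -> R; peptide=MTRHIIHFGR
pos 30: UAG -> STOP

Answer: MTRHIIHFGR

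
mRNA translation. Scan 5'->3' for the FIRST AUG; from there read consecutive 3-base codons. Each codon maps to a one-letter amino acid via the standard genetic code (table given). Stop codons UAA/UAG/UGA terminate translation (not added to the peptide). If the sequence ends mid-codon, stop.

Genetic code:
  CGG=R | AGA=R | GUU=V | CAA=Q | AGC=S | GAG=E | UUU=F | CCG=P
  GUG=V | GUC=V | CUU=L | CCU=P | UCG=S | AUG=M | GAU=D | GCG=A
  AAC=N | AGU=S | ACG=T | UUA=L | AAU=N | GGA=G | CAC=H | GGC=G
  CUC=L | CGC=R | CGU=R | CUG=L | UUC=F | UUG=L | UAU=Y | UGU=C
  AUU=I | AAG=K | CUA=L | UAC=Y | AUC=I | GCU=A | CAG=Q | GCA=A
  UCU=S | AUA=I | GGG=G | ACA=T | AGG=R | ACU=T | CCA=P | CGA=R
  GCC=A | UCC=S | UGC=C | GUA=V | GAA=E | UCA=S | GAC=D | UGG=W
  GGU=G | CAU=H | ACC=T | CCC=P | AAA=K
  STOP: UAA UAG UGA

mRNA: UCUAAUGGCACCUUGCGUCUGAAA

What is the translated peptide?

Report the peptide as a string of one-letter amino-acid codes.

Answer: MAPCV

Derivation:
start AUG at pos 4
pos 4: AUG -> M; peptide=M
pos 7: GCA -> A; peptide=MA
pos 10: CCU -> P; peptide=MAP
pos 13: UGC -> C; peptide=MAPC
pos 16: GUC -> V; peptide=MAPCV
pos 19: UGA -> STOP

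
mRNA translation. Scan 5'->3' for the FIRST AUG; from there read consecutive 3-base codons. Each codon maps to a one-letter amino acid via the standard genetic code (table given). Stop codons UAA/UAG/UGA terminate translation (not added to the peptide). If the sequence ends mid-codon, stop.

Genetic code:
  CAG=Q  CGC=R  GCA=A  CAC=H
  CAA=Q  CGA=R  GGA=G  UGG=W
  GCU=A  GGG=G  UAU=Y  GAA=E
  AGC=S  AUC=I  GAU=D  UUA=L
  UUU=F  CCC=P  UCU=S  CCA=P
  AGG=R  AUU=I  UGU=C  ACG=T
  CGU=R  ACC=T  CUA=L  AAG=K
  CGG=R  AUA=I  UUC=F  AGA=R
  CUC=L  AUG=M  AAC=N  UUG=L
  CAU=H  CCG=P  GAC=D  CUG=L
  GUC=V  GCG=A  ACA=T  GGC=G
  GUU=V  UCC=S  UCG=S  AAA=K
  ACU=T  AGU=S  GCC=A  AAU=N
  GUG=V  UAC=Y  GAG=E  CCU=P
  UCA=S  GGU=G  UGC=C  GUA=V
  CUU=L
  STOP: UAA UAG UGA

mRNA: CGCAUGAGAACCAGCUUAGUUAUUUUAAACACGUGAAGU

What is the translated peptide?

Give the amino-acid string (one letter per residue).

start AUG at pos 3
pos 3: AUG -> M; peptide=M
pos 6: AGA -> R; peptide=MR
pos 9: ACC -> T; peptide=MRT
pos 12: AGC -> S; peptide=MRTS
pos 15: UUA -> L; peptide=MRTSL
pos 18: GUU -> V; peptide=MRTSLV
pos 21: AUU -> I; peptide=MRTSLVI
pos 24: UUA -> L; peptide=MRTSLVIL
pos 27: AAC -> N; peptide=MRTSLVILN
pos 30: ACG -> T; peptide=MRTSLVILNT
pos 33: UGA -> STOP

Answer: MRTSLVILNT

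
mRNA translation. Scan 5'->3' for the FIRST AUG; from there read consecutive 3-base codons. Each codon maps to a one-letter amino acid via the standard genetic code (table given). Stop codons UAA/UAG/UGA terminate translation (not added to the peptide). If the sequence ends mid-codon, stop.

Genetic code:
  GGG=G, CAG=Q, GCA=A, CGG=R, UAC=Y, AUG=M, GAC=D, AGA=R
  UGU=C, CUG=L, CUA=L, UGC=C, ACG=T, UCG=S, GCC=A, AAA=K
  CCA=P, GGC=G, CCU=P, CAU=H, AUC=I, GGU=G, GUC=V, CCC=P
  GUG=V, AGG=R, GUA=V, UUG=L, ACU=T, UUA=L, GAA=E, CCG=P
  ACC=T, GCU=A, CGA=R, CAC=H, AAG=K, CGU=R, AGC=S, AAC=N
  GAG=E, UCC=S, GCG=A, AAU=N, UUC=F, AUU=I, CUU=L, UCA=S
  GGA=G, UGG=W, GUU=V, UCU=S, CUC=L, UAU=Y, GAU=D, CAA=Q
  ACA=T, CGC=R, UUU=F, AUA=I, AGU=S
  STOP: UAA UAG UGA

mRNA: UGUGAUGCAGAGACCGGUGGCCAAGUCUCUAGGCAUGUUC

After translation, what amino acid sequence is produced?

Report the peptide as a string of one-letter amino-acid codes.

Answer: MQRPVAKSLGMF

Derivation:
start AUG at pos 4
pos 4: AUG -> M; peptide=M
pos 7: CAG -> Q; peptide=MQ
pos 10: AGA -> R; peptide=MQR
pos 13: CCG -> P; peptide=MQRP
pos 16: GUG -> V; peptide=MQRPV
pos 19: GCC -> A; peptide=MQRPVA
pos 22: AAG -> K; peptide=MQRPVAK
pos 25: UCU -> S; peptide=MQRPVAKS
pos 28: CUA -> L; peptide=MQRPVAKSL
pos 31: GGC -> G; peptide=MQRPVAKSLG
pos 34: AUG -> M; peptide=MQRPVAKSLGM
pos 37: UUC -> F; peptide=MQRPVAKSLGMF
pos 40: only 0 nt remain (<3), stop (end of mRNA)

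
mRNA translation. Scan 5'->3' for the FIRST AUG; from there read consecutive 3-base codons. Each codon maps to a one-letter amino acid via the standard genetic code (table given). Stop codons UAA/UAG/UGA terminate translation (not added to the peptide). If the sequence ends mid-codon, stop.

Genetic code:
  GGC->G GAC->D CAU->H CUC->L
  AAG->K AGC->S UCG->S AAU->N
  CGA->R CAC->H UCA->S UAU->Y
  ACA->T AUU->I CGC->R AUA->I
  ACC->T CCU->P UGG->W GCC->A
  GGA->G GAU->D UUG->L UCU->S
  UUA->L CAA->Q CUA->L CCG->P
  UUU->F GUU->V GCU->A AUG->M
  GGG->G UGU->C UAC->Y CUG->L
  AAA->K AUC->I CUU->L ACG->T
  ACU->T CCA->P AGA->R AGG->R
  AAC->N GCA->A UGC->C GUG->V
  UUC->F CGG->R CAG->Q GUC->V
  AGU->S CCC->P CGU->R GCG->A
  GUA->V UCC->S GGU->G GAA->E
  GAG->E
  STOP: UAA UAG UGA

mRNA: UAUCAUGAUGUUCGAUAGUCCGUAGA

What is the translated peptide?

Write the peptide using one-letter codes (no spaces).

start AUG at pos 4
pos 4: AUG -> M; peptide=M
pos 7: AUG -> M; peptide=MM
pos 10: UUC -> F; peptide=MMF
pos 13: GAU -> D; peptide=MMFD
pos 16: AGU -> S; peptide=MMFDS
pos 19: CCG -> P; peptide=MMFDSP
pos 22: UAG -> STOP

Answer: MMFDSP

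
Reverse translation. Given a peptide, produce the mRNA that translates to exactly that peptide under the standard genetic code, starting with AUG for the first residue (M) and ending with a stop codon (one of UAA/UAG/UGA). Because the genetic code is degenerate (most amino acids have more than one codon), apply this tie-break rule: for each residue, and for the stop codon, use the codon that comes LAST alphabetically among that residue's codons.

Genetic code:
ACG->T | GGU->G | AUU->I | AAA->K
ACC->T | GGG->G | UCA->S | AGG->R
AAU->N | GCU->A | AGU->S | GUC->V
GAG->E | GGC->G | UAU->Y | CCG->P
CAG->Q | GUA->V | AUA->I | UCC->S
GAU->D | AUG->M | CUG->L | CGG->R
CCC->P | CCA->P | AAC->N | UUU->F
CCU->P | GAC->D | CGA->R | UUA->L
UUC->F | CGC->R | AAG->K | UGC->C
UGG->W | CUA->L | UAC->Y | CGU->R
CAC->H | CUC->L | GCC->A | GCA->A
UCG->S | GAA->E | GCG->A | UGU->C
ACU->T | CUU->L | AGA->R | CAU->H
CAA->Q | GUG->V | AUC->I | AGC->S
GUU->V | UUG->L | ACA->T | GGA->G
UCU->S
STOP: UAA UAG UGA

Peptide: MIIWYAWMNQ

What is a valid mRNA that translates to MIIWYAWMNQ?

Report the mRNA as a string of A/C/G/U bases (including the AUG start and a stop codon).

Answer: mRNA: AUGAUUAUUUGGUAUGCUUGGAUGAAUCAGUGA

Derivation:
residue 1: M -> AUG (start codon)
residue 2: I codons sorted = AUA,AUC,AUU -> pick last = AUU
residue 3: I codons sorted = AUA,AUC,AUU -> pick last = AUU
residue 4: W -> UGG (only codon)
residue 5: Y codons sorted = UAC,UAU -> pick last = UAU
residue 6: A codons sorted = GCA,GCC,GCG,GCU -> pick last = GCU
residue 7: W -> UGG (only codon)
residue 8: M -> AUG (only codon)
residue 9: N codons sorted = AAC,AAU -> pick last = AAU
residue 10: Q codons sorted = CAA,CAG -> pick last = CAG
terminator: stop codons sorted = UAA,UAG,UGA -> pick last = UGA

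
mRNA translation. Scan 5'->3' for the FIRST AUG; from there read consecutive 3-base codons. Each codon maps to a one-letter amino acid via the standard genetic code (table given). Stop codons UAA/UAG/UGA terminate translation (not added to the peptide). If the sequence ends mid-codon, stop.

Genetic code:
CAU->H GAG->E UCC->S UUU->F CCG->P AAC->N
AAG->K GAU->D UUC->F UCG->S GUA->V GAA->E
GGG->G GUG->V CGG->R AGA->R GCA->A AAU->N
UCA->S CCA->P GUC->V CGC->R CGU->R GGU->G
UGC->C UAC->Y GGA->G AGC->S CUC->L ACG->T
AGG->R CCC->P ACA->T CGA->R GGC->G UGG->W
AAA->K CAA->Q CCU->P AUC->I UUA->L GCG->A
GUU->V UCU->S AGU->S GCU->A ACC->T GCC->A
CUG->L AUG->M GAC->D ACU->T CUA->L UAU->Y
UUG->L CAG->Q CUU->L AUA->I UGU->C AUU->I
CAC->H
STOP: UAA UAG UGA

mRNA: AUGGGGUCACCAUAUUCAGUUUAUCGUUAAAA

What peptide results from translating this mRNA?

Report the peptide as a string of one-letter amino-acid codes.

start AUG at pos 0
pos 0: AUG -> M; peptide=M
pos 3: GGG -> G; peptide=MG
pos 6: UCA -> S; peptide=MGS
pos 9: CCA -> P; peptide=MGSP
pos 12: UAU -> Y; peptide=MGSPY
pos 15: UCA -> S; peptide=MGSPYS
pos 18: GUU -> V; peptide=MGSPYSV
pos 21: UAU -> Y; peptide=MGSPYSVY
pos 24: CGU -> R; peptide=MGSPYSVYR
pos 27: UAA -> STOP

Answer: MGSPYSVYR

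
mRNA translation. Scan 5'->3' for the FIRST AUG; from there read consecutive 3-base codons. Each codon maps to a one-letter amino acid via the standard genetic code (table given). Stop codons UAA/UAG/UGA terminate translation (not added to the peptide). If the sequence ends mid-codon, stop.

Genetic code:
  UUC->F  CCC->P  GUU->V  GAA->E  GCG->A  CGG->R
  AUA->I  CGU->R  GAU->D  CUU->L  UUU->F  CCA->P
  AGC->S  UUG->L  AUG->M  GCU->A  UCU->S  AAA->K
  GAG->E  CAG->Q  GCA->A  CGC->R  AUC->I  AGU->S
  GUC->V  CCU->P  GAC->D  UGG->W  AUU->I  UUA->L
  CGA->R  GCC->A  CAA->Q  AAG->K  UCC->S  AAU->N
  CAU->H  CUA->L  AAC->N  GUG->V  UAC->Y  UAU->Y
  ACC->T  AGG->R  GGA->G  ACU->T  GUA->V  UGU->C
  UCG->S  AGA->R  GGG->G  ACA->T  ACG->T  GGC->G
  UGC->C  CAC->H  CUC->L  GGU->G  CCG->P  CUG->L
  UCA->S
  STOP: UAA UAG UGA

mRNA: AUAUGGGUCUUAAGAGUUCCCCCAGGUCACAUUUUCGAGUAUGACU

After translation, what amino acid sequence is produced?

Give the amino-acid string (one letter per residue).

start AUG at pos 2
pos 2: AUG -> M; peptide=M
pos 5: GGU -> G; peptide=MG
pos 8: CUU -> L; peptide=MGL
pos 11: AAG -> K; peptide=MGLK
pos 14: AGU -> S; peptide=MGLKS
pos 17: UCC -> S; peptide=MGLKSS
pos 20: CCC -> P; peptide=MGLKSSP
pos 23: AGG -> R; peptide=MGLKSSPR
pos 26: UCA -> S; peptide=MGLKSSPRS
pos 29: CAU -> H; peptide=MGLKSSPRSH
pos 32: UUU -> F; peptide=MGLKSSPRSHF
pos 35: CGA -> R; peptide=MGLKSSPRSHFR
pos 38: GUA -> V; peptide=MGLKSSPRSHFRV
pos 41: UGA -> STOP

Answer: MGLKSSPRSHFRV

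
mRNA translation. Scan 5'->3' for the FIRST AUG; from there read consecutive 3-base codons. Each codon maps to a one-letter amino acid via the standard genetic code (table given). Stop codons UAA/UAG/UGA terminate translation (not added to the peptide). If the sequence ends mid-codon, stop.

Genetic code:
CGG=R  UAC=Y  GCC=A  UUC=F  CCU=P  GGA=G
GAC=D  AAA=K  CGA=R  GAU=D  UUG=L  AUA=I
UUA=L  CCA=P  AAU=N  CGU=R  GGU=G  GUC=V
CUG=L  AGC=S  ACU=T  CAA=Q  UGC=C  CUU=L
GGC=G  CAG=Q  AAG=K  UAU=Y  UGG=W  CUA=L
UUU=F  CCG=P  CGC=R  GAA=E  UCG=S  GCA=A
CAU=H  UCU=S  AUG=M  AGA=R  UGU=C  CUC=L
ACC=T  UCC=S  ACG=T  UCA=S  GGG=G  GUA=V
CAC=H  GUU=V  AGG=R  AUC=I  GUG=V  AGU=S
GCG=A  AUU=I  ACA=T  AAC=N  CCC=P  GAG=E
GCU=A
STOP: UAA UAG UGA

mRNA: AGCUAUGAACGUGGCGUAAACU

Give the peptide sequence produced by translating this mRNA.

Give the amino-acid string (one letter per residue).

Answer: MNVA

Derivation:
start AUG at pos 4
pos 4: AUG -> M; peptide=M
pos 7: AAC -> N; peptide=MN
pos 10: GUG -> V; peptide=MNV
pos 13: GCG -> A; peptide=MNVA
pos 16: UAA -> STOP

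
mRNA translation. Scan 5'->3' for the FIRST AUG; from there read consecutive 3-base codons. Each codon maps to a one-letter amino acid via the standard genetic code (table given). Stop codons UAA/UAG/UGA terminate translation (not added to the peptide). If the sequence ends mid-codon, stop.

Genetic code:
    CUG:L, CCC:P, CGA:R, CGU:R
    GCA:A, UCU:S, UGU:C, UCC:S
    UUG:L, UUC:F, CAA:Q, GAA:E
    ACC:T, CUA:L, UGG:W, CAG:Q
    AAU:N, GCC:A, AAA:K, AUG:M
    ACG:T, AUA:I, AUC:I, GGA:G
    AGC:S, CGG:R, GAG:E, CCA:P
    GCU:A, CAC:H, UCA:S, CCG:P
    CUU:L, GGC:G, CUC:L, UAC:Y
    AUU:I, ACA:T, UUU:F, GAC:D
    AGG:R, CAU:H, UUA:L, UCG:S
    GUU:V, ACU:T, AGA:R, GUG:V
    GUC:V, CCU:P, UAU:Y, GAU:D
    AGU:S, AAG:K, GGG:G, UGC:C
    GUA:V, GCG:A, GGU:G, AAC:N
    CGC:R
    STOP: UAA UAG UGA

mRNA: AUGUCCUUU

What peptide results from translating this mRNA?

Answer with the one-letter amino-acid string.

Answer: MSF

Derivation:
start AUG at pos 0
pos 0: AUG -> M; peptide=M
pos 3: UCC -> S; peptide=MS
pos 6: UUU -> F; peptide=MSF
pos 9: only 0 nt remain (<3), stop (end of mRNA)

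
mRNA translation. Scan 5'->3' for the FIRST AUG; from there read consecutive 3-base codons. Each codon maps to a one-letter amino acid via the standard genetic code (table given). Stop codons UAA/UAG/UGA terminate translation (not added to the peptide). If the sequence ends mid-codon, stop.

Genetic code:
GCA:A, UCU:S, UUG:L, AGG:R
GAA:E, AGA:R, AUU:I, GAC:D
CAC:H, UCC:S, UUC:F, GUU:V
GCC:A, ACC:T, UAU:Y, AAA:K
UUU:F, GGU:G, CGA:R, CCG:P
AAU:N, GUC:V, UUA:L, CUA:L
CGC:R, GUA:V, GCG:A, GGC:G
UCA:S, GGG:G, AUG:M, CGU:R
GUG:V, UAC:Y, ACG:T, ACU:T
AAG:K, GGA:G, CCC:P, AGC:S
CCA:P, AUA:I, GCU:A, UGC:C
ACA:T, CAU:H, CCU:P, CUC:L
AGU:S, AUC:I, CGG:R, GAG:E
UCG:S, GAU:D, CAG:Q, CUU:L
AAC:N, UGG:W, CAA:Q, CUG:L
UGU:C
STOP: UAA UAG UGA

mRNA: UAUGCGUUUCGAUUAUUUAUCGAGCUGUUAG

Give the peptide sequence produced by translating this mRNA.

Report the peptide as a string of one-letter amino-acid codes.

start AUG at pos 1
pos 1: AUG -> M; peptide=M
pos 4: CGU -> R; peptide=MR
pos 7: UUC -> F; peptide=MRF
pos 10: GAU -> D; peptide=MRFD
pos 13: UAU -> Y; peptide=MRFDY
pos 16: UUA -> L; peptide=MRFDYL
pos 19: UCG -> S; peptide=MRFDYLS
pos 22: AGC -> S; peptide=MRFDYLSS
pos 25: UGU -> C; peptide=MRFDYLSSC
pos 28: UAG -> STOP

Answer: MRFDYLSSC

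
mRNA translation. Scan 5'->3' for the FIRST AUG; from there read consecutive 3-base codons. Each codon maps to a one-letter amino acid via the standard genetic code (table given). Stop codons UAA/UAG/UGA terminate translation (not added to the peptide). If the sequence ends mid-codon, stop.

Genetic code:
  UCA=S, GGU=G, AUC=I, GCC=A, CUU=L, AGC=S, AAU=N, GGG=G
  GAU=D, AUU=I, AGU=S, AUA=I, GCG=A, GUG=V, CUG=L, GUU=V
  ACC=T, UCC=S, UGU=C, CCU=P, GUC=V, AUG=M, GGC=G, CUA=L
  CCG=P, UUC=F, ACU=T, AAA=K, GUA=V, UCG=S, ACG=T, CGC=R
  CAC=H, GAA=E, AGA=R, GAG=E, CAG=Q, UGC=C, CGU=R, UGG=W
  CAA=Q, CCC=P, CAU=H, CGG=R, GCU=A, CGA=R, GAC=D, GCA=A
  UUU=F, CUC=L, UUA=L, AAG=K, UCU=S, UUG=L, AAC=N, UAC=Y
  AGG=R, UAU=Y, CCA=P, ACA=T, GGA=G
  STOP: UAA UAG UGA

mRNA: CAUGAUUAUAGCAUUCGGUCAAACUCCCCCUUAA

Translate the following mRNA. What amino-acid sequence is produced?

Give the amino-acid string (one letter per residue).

Answer: MIIAFGQTPP

Derivation:
start AUG at pos 1
pos 1: AUG -> M; peptide=M
pos 4: AUU -> I; peptide=MI
pos 7: AUA -> I; peptide=MII
pos 10: GCA -> A; peptide=MIIA
pos 13: UUC -> F; peptide=MIIAF
pos 16: GGU -> G; peptide=MIIAFG
pos 19: CAA -> Q; peptide=MIIAFGQ
pos 22: ACU -> T; peptide=MIIAFGQT
pos 25: CCC -> P; peptide=MIIAFGQTP
pos 28: CCU -> P; peptide=MIIAFGQTPP
pos 31: UAA -> STOP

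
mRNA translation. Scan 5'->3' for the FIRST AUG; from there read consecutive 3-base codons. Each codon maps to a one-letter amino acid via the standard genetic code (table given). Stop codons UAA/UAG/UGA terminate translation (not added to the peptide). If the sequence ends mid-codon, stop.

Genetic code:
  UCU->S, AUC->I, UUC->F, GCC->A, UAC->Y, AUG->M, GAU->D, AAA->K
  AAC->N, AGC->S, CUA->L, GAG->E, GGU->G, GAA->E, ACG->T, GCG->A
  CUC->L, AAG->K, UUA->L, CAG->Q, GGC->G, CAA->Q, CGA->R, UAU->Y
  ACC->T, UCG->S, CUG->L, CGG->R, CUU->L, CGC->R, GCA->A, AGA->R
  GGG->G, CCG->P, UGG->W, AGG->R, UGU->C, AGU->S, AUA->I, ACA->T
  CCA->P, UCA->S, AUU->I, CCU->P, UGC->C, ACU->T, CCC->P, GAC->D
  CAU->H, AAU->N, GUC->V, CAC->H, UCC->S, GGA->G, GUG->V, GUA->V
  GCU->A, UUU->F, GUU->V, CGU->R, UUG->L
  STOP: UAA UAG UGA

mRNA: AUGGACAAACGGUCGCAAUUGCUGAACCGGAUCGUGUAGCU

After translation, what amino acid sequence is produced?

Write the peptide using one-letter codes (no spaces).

start AUG at pos 0
pos 0: AUG -> M; peptide=M
pos 3: GAC -> D; peptide=MD
pos 6: AAA -> K; peptide=MDK
pos 9: CGG -> R; peptide=MDKR
pos 12: UCG -> S; peptide=MDKRS
pos 15: CAA -> Q; peptide=MDKRSQ
pos 18: UUG -> L; peptide=MDKRSQL
pos 21: CUG -> L; peptide=MDKRSQLL
pos 24: AAC -> N; peptide=MDKRSQLLN
pos 27: CGG -> R; peptide=MDKRSQLLNR
pos 30: AUC -> I; peptide=MDKRSQLLNRI
pos 33: GUG -> V; peptide=MDKRSQLLNRIV
pos 36: UAG -> STOP

Answer: MDKRSQLLNRIV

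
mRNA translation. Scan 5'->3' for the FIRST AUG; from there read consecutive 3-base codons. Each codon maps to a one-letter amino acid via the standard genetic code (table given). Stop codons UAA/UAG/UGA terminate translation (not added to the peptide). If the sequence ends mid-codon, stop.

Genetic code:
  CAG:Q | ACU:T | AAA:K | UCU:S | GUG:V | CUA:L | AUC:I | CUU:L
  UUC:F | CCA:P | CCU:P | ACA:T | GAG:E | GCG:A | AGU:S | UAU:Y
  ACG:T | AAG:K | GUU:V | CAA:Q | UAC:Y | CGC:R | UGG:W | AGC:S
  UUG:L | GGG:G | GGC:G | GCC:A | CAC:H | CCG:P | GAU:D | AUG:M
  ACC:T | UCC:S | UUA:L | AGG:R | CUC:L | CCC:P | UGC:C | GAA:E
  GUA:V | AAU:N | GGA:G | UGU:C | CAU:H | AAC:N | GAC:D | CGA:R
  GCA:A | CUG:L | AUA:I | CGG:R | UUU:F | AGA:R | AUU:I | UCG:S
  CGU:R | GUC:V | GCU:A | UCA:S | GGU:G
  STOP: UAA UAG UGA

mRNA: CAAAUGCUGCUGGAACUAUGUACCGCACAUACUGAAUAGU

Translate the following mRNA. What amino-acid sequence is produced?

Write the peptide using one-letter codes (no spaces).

Answer: MLLELCTAHTE

Derivation:
start AUG at pos 3
pos 3: AUG -> M; peptide=M
pos 6: CUG -> L; peptide=ML
pos 9: CUG -> L; peptide=MLL
pos 12: GAA -> E; peptide=MLLE
pos 15: CUA -> L; peptide=MLLEL
pos 18: UGU -> C; peptide=MLLELC
pos 21: ACC -> T; peptide=MLLELCT
pos 24: GCA -> A; peptide=MLLELCTA
pos 27: CAU -> H; peptide=MLLELCTAH
pos 30: ACU -> T; peptide=MLLELCTAHT
pos 33: GAA -> E; peptide=MLLELCTAHTE
pos 36: UAG -> STOP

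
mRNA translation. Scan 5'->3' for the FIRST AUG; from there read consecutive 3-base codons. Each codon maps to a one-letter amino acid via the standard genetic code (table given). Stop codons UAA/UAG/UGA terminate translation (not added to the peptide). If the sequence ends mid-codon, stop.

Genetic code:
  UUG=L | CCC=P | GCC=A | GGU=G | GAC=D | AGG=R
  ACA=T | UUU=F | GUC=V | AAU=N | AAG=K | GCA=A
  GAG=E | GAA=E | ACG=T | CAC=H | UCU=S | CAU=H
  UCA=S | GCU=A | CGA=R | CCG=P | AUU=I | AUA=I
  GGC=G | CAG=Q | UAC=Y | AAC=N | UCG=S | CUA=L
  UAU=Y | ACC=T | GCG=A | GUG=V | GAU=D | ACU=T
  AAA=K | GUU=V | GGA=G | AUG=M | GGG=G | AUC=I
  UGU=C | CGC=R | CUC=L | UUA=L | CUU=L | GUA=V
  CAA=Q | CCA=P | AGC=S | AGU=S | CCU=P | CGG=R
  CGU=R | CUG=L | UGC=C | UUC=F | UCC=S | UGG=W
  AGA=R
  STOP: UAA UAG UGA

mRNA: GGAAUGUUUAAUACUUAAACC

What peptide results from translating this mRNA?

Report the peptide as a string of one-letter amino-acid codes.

start AUG at pos 3
pos 3: AUG -> M; peptide=M
pos 6: UUU -> F; peptide=MF
pos 9: AAU -> N; peptide=MFN
pos 12: ACU -> T; peptide=MFNT
pos 15: UAA -> STOP

Answer: MFNT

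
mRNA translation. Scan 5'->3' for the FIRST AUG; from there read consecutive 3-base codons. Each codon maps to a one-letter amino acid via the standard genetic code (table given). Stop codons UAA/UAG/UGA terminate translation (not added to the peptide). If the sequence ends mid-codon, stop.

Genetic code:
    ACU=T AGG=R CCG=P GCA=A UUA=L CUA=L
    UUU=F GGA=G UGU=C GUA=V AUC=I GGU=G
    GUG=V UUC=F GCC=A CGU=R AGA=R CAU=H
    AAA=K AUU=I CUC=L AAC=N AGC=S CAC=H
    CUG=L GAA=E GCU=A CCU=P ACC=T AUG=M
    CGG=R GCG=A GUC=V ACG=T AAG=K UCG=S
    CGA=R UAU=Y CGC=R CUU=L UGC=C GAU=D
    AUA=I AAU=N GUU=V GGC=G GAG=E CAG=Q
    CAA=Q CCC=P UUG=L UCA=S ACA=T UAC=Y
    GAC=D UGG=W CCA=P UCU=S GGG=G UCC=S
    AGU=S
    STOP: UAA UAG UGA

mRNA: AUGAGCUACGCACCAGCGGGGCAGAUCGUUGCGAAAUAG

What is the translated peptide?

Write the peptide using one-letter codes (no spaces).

start AUG at pos 0
pos 0: AUG -> M; peptide=M
pos 3: AGC -> S; peptide=MS
pos 6: UAC -> Y; peptide=MSY
pos 9: GCA -> A; peptide=MSYA
pos 12: CCA -> P; peptide=MSYAP
pos 15: GCG -> A; peptide=MSYAPA
pos 18: GGG -> G; peptide=MSYAPAG
pos 21: CAG -> Q; peptide=MSYAPAGQ
pos 24: AUC -> I; peptide=MSYAPAGQI
pos 27: GUU -> V; peptide=MSYAPAGQIV
pos 30: GCG -> A; peptide=MSYAPAGQIVA
pos 33: AAA -> K; peptide=MSYAPAGQIVAK
pos 36: UAG -> STOP

Answer: MSYAPAGQIVAK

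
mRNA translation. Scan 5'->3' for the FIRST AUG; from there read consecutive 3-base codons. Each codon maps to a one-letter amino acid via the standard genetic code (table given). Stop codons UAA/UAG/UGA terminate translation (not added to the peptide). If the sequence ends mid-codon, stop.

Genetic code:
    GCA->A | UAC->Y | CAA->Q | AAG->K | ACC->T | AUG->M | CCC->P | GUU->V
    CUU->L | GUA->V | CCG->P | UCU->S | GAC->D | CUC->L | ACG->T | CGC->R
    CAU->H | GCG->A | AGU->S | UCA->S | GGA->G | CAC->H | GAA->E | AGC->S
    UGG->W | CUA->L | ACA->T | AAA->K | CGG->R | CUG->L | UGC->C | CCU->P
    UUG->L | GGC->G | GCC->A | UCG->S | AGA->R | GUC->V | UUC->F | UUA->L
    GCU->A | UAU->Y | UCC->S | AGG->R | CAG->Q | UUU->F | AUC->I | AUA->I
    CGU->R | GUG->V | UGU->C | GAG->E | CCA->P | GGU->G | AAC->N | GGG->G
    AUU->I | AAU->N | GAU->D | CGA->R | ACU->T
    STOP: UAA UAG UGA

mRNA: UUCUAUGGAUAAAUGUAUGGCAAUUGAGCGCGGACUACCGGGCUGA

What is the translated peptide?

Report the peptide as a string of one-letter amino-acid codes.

Answer: MDKCMAIERGLPG

Derivation:
start AUG at pos 4
pos 4: AUG -> M; peptide=M
pos 7: GAU -> D; peptide=MD
pos 10: AAA -> K; peptide=MDK
pos 13: UGU -> C; peptide=MDKC
pos 16: AUG -> M; peptide=MDKCM
pos 19: GCA -> A; peptide=MDKCMA
pos 22: AUU -> I; peptide=MDKCMAI
pos 25: GAG -> E; peptide=MDKCMAIE
pos 28: CGC -> R; peptide=MDKCMAIER
pos 31: GGA -> G; peptide=MDKCMAIERG
pos 34: CUA -> L; peptide=MDKCMAIERGL
pos 37: CCG -> P; peptide=MDKCMAIERGLP
pos 40: GGC -> G; peptide=MDKCMAIERGLPG
pos 43: UGA -> STOP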